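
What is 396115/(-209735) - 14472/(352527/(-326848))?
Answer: 66129144286637/4929150023 ≈ 13416.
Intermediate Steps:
396115/(-209735) - 14472/(352527/(-326848)) = 396115*(-1/209735) - 14472/(352527*(-1/326848)) = -79223/41947 - 14472/(-352527/326848) = -79223/41947 - 14472*(-326848/352527) = -79223/41947 + 1576714752/117509 = 66129144286637/4929150023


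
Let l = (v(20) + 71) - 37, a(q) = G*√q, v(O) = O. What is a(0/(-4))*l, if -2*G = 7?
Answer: 0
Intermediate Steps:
G = -7/2 (G = -½*7 = -7/2 ≈ -3.5000)
a(q) = -7*√q/2
l = 54 (l = (20 + 71) - 37 = 91 - 37 = 54)
a(0/(-4))*l = -7*√(0/(-4))/2*54 = -7*√(0*(-¼))/2*54 = -7*√0/2*54 = -7/2*0*54 = 0*54 = 0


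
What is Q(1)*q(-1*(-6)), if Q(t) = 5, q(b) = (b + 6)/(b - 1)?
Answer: 12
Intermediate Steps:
q(b) = (6 + b)/(-1 + b)
Q(1)*q(-1*(-6)) = 5*((6 - 1*(-6))/(-1 - 1*(-6))) = 5*((6 + 6)/(-1 + 6)) = 5*(12/5) = 12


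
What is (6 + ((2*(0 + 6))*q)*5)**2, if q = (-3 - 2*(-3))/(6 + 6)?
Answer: 441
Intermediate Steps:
q = 1/4 (q = (-3 + 6)/12 = 3*(1/12) = 1/4 ≈ 0.25000)
(6 + ((2*(0 + 6))*q)*5)**2 = (6 + ((2*(0 + 6))*(1/4))*5)**2 = (6 + ((2*6)*(1/4))*5)**2 = (6 + (12*(1/4))*5)**2 = (6 + 3*5)**2 = (6 + 15)**2 = 21**2 = 441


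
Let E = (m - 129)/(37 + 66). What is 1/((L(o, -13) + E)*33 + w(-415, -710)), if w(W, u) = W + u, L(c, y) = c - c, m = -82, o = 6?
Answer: -103/122838 ≈ -0.00083850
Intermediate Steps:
E = -211/103 (E = (-82 - 129)/(37 + 66) = -211/103 ≈ -2.0485)
L(c, y) = 0
1/((L(o, -13) + E)*33 + w(-415, -710)) = 1/((0 - 211/103)*33 + (-415 - 710)) = 1/(-211/103*33 - 1125) = 1/(-6963/103 - 1125) = 1/(-122838/103) = -103/122838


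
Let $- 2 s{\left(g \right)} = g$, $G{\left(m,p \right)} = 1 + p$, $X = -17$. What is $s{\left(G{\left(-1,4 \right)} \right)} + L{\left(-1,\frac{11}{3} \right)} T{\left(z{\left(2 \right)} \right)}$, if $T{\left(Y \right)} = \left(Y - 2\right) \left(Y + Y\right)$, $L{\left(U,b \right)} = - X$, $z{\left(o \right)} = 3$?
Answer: $\frac{199}{2} \approx 99.5$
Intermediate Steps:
$L{\left(U,b \right)} = 17$ ($L{\left(U,b \right)} = \left(-1\right) \left(-17\right) = 17$)
$T{\left(Y \right)} = 2 Y \left(-2 + Y\right)$ ($T{\left(Y \right)} = \left(-2 + Y\right) 2 Y = 2 Y \left(-2 + Y\right)$)
$s{\left(g \right)} = - \frac{g}{2}$
$s{\left(G{\left(-1,4 \right)} \right)} + L{\left(-1,\frac{11}{3} \right)} T{\left(z{\left(2 \right)} \right)} = - \frac{1 + 4}{2} + 17 \cdot 2 \cdot 3 \left(-2 + 3\right) = \left(- \frac{1}{2}\right) 5 + 17 \cdot 2 \cdot 3 \cdot 1 = - \frac{5}{2} + 17 \cdot 6 = - \frac{5}{2} + 102 = \frac{199}{2}$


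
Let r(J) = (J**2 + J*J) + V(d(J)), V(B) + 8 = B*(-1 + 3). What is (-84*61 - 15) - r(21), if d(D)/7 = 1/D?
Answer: -18041/3 ≈ -6013.7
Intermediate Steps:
d(D) = 7/D
V(B) = -8 + 2*B (V(B) = -8 + B*(-1 + 3) = -8 + B*2 = -8 + 2*B)
r(J) = -8 + 2*J**2 + 14/J (r(J) = (J**2 + J*J) + (-8 + 2*(7/J)) = (J**2 + J**2) + (-8 + 14/J) = 2*J**2 + (-8 + 14/J) = -8 + 2*J**2 + 14/J)
(-84*61 - 15) - r(21) = (-84*61 - 15) - (-8 + 2*21**2 + 14/21) = (-5124 - 15) - (-8 + 2*441 + 14*(1/21)) = -5139 - (-8 + 882 + 2/3) = -5139 - 1*2624/3 = -5139 - 2624/3 = -18041/3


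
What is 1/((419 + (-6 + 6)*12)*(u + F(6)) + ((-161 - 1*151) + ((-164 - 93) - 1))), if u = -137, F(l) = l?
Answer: -1/55459 ≈ -1.8031e-5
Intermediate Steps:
1/((419 + (-6 + 6)*12)*(u + F(6)) + ((-161 - 1*151) + ((-164 - 93) - 1))) = 1/((419 + (-6 + 6)*12)*(-137 + 6) + ((-161 - 1*151) + ((-164 - 93) - 1))) = 1/((419 + 0*12)*(-131) + ((-161 - 151) + (-257 - 1))) = 1/((419 + 0)*(-131) + (-312 - 258)) = 1/(419*(-131) - 570) = 1/(-54889 - 570) = 1/(-55459) = -1/55459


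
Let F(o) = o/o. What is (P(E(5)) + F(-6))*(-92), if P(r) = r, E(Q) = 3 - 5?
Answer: 92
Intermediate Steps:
E(Q) = -2
F(o) = 1
(P(E(5)) + F(-6))*(-92) = (-2 + 1)*(-92) = -1*(-92) = 92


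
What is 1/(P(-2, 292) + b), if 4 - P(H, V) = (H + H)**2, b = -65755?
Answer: -1/65767 ≈ -1.5205e-5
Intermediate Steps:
P(H, V) = 4 - 4*H**2 (P(H, V) = 4 - (H + H)**2 = 4 - (2*H)**2 = 4 - 4*H**2)
1/(P(-2, 292) + b) = 1/((4 - 4*(-2)**2) - 65755) = 1/((4 - 4*4) - 65755) = 1/((4 - 16) - 65755) = 1/(-12 - 65755) = 1/(-65767) = -1/65767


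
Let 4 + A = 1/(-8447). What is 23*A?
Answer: -777147/8447 ≈ -92.003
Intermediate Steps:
A = -33789/8447 (A = -4 + 1/(-8447) = -4 - 1/8447 = -33789/8447 ≈ -4.0001)
23*A = 23*(-33789/8447) = -777147/8447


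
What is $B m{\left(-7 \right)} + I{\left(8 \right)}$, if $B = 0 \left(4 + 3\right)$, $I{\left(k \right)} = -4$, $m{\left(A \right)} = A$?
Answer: $-4$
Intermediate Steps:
$B = 0$ ($B = 0 \cdot 7 = 0$)
$B m{\left(-7 \right)} + I{\left(8 \right)} = 0 \left(-7\right) - 4 = 0 - 4 = -4$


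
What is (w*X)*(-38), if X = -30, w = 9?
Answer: 10260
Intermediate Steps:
(w*X)*(-38) = (9*(-30))*(-38) = -270*(-38) = 10260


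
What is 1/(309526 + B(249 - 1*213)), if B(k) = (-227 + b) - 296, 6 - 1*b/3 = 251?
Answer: 1/308268 ≈ 3.2439e-6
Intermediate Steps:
b = -735 (b = 18 - 3*251 = 18 - 753 = -735)
B(k) = -1258 (B(k) = (-227 - 735) - 296 = -962 - 296 = -1258)
1/(309526 + B(249 - 1*213)) = 1/(309526 - 1258) = 1/308268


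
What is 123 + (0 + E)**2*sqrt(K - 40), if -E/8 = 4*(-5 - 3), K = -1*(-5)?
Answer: 123 + 65536*I*sqrt(35) ≈ 123.0 + 3.8772e+5*I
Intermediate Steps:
K = 5
E = 256 (E = -32*(-5 - 3) = -32*(-8) = -8*(-32) = 256)
123 + (0 + E)**2*sqrt(K - 40) = 123 + (0 + 256)**2*sqrt(5 - 40) = 123 + 256**2*sqrt(-35) = 123 + 65536*(I*sqrt(35)) = 123 + 65536*I*sqrt(35)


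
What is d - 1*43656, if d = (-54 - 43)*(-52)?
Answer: -38612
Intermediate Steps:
d = 5044 (d = -97*(-52) = 5044)
d - 1*43656 = 5044 - 1*43656 = 5044 - 43656 = -38612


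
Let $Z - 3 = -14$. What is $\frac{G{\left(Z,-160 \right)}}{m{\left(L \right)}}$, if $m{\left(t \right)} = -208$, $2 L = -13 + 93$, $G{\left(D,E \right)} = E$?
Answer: $\frac{10}{13} \approx 0.76923$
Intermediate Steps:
$Z = -11$ ($Z = 3 - 14 = -11$)
$L = 40$ ($L = \frac{-13 + 93}{2} = \frac{1}{2} \cdot 80 = 40$)
$\frac{G{\left(Z,-160 \right)}}{m{\left(L \right)}} = - \frac{160}{-208} = \left(-160\right) \left(- \frac{1}{208}\right) = \frac{10}{13}$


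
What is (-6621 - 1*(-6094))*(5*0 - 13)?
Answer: 6851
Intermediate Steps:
(-6621 - 1*(-6094))*(5*0 - 13) = (-6621 + 6094)*(0 - 13) = -527*(-13) = 6851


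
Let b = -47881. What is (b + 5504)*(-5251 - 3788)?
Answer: 383045703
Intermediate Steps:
(b + 5504)*(-5251 - 3788) = (-47881 + 5504)*(-5251 - 3788) = -42377*(-9039) = 383045703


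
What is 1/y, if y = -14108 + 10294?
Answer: -1/3814 ≈ -0.00026219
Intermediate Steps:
y = -3814
1/y = 1/(-3814) = -1/3814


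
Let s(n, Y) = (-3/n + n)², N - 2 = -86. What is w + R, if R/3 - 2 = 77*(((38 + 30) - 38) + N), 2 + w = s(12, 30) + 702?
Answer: -186079/16 ≈ -11630.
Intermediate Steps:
N = -84 (N = 2 - 86 = -84)
s(n, Y) = (n - 3/n)²
w = 13409/16 (w = -2 + ((-3 + 12²)²/12² + 702) = -2 + ((-3 + 144)²/144 + 702) = -2 + ((1/144)*141² + 702) = -2 + ((1/144)*19881 + 702) = -2 + (2209/16 + 702) = -2 + 13441/16 = 13409/16 ≈ 838.06)
R = -12468 (R = 6 + 3*(77*(((38 + 30) - 38) - 84)) = 6 + 3*(77*((68 - 38) - 84)) = 6 + 3*(77*(30 - 84)) = 6 + 3*(77*(-54)) = 6 + 3*(-4158) = 6 - 12474 = -12468)
w + R = 13409/16 - 12468 = -186079/16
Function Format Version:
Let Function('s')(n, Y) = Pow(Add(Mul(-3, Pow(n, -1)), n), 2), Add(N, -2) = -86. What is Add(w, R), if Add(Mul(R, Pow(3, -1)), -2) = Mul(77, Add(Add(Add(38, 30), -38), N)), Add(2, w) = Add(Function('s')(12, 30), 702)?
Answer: Rational(-186079, 16) ≈ -11630.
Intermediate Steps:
N = -84 (N = Add(2, -86) = -84)
Function('s')(n, Y) = Pow(Add(n, Mul(-3, Pow(n, -1))), 2)
w = Rational(13409, 16) (w = Add(-2, Add(Mul(Pow(12, -2), Pow(Add(-3, Pow(12, 2)), 2)), 702)) = Add(-2, Add(Mul(Rational(1, 144), Pow(Add(-3, 144), 2)), 702)) = Add(-2, Add(Mul(Rational(1, 144), Pow(141, 2)), 702)) = Add(-2, Add(Mul(Rational(1, 144), 19881), 702)) = Add(-2, Add(Rational(2209, 16), 702)) = Add(-2, Rational(13441, 16)) = Rational(13409, 16) ≈ 838.06)
R = -12468 (R = Add(6, Mul(3, Mul(77, Add(Add(Add(38, 30), -38), -84)))) = Add(6, Mul(3, Mul(77, Add(Add(68, -38), -84)))) = Add(6, Mul(3, Mul(77, Add(30, -84)))) = Add(6, Mul(3, Mul(77, -54))) = Add(6, Mul(3, -4158)) = Add(6, -12474) = -12468)
Add(w, R) = Add(Rational(13409, 16), -12468) = Rational(-186079, 16)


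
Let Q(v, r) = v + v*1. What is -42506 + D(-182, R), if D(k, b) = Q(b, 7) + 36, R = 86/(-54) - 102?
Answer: -1152284/27 ≈ -42677.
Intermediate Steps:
Q(v, r) = 2*v (Q(v, r) = v + v = 2*v)
R = -2797/27 (R = 86*(-1/54) - 102 = -43/27 - 102 = -2797/27 ≈ -103.59)
D(k, b) = 36 + 2*b (D(k, b) = 2*b + 36 = 36 + 2*b)
-42506 + D(-182, R) = -42506 + (36 + 2*(-2797/27)) = -42506 + (36 - 5594/27) = -42506 - 4622/27 = -1152284/27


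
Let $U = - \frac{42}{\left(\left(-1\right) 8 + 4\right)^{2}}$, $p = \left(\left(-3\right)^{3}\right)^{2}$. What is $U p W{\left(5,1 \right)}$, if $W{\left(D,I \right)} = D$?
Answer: $- \frac{76545}{8} \approx -9568.1$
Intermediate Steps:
$p = 729$ ($p = \left(-27\right)^{2} = 729$)
$U = - \frac{21}{8}$ ($U = - \frac{42}{\left(-8 + 4\right)^{2}} = - \frac{42}{\left(-4\right)^{2}} = - \frac{42}{16} = \left(-42\right) \frac{1}{16} = - \frac{21}{8} \approx -2.625$)
$U p W{\left(5,1 \right)} = \left(- \frac{21}{8}\right) 729 \cdot 5 = \left(- \frac{15309}{8}\right) 5 = - \frac{76545}{8}$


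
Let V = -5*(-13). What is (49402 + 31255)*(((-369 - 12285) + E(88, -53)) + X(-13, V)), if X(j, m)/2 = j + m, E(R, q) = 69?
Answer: -1006680017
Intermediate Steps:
V = 65
X(j, m) = 2*j + 2*m (X(j, m) = 2*(j + m) = 2*j + 2*m)
(49402 + 31255)*(((-369 - 12285) + E(88, -53)) + X(-13, V)) = (49402 + 31255)*(((-369 - 12285) + 69) + (2*(-13) + 2*65)) = 80657*((-12654 + 69) + (-26 + 130)) = 80657*(-12585 + 104) = 80657*(-12481) = -1006680017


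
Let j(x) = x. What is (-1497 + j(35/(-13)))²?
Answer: 380094016/169 ≈ 2.2491e+6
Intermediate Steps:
(-1497 + j(35/(-13)))² = (-1497 + 35/(-13))² = (-1497 + 35*(-1/13))² = (-1497 - 35/13)² = (-19496/13)² = 380094016/169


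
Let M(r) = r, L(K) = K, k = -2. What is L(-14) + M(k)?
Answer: -16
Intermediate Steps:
L(-14) + M(k) = -14 - 2 = -16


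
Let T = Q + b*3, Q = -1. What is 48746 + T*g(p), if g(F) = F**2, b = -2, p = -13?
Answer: 47563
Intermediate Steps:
T = -7 (T = -1 - 2*3 = -1 - 6 = -7)
48746 + T*g(p) = 48746 - 7*(-13)**2 = 48746 - 7*169 = 48746 - 1183 = 47563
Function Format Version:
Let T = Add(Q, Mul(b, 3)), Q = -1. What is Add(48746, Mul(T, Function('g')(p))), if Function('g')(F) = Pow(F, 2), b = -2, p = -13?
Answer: 47563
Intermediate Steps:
T = -7 (T = Add(-1, Mul(-2, 3)) = Add(-1, -6) = -7)
Add(48746, Mul(T, Function('g')(p))) = Add(48746, Mul(-7, Pow(-13, 2))) = Add(48746, Mul(-7, 169)) = Add(48746, -1183) = 47563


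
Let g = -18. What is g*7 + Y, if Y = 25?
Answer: -101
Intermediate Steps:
g*7 + Y = -18*7 + 25 = -126 + 25 = -101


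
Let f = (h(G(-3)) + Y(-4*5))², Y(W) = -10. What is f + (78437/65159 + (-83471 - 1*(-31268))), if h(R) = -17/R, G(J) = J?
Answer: -30601739689/586431 ≈ -52183.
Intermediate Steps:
f = 169/9 (f = (-17/(-3) - 10)² = (-17*(-⅓) - 10)² = (17/3 - 10)² = (-13/3)² = 169/9 ≈ 18.778)
f + (78437/65159 + (-83471 - 1*(-31268))) = 169/9 + (78437/65159 + (-83471 - 1*(-31268))) = 169/9 + (78437*(1/65159) + (-83471 + 31268)) = 169/9 + (78437/65159 - 52203) = 169/9 - 3401416840/65159 = -30601739689/586431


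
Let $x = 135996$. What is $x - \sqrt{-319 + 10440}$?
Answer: $135996 - \sqrt{10121} \approx 1.359 \cdot 10^{5}$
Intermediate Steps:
$x - \sqrt{-319 + 10440} = 135996 - \sqrt{-319 + 10440} = 135996 - \sqrt{10121}$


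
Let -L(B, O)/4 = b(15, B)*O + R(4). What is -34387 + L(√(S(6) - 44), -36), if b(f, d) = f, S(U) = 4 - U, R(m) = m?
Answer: -32243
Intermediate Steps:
L(B, O) = -16 - 60*O (L(B, O) = -4*(15*O + 4) = -4*(4 + 15*O) = -16 - 60*O)
-34387 + L(√(S(6) - 44), -36) = -34387 + (-16 - 60*(-36)) = -34387 + (-16 + 2160) = -34387 + 2144 = -32243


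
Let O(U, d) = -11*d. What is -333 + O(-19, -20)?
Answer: -113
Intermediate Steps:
-333 + O(-19, -20) = -333 - 11*(-20) = -333 + 220 = -113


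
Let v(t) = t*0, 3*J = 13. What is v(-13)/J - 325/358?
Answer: -325/358 ≈ -0.90782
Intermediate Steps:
J = 13/3 (J = (1/3)*13 = 13/3 ≈ 4.3333)
v(t) = 0
v(-13)/J - 325/358 = 0/(13/3) - 325/358 = 0*(3/13) - 325*1/358 = 0 - 325/358 = -325/358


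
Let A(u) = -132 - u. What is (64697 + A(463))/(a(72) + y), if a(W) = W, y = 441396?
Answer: 32051/220734 ≈ 0.14520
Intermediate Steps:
(64697 + A(463))/(a(72) + y) = (64697 + (-132 - 1*463))/(72 + 441396) = (64697 + (-132 - 463))/441468 = (64697 - 595)*(1/441468) = 64102*(1/441468) = 32051/220734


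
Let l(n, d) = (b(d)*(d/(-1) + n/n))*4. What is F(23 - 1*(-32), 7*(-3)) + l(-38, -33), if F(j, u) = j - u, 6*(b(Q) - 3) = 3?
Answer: 552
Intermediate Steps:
b(Q) = 7/2 (b(Q) = 3 + (⅙)*3 = 3 + ½ = 7/2)
l(n, d) = 14 - 14*d (l(n, d) = (7*(d/(-1) + n/n)/2)*4 = (7*(d*(-1) + 1)/2)*4 = (7*(-d + 1)/2)*4 = (7*(1 - d)/2)*4 = (7/2 - 7*d/2)*4 = 14 - 14*d)
F(23 - 1*(-32), 7*(-3)) + l(-38, -33) = ((23 - 1*(-32)) - 7*(-3)) + (14 - 14*(-33)) = ((23 + 32) - 1*(-21)) + (14 + 462) = (55 + 21) + 476 = 76 + 476 = 552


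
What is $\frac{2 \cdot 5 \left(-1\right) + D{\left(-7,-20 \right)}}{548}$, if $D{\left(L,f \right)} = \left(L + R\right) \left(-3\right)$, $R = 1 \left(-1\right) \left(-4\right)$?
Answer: $- \frac{1}{548} \approx -0.0018248$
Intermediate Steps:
$R = 4$ ($R = \left(-1\right) \left(-4\right) = 4$)
$D{\left(L,f \right)} = -12 - 3 L$ ($D{\left(L,f \right)} = \left(L + 4\right) \left(-3\right) = \left(4 + L\right) \left(-3\right) = -12 - 3 L$)
$\frac{2 \cdot 5 \left(-1\right) + D{\left(-7,-20 \right)}}{548} = \frac{2 \cdot 5 \left(-1\right) - -9}{548} = \left(10 \left(-1\right) + \left(-12 + 21\right)\right) \frac{1}{548} = \left(-10 + 9\right) \frac{1}{548} = \left(-1\right) \frac{1}{548} = - \frac{1}{548}$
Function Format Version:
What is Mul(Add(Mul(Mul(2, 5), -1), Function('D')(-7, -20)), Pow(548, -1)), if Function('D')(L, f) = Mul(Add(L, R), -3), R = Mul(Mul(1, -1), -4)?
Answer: Rational(-1, 548) ≈ -0.0018248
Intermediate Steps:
R = 4 (R = Mul(-1, -4) = 4)
Function('D')(L, f) = Add(-12, Mul(-3, L)) (Function('D')(L, f) = Mul(Add(L, 4), -3) = Mul(Add(4, L), -3) = Add(-12, Mul(-3, L)))
Mul(Add(Mul(Mul(2, 5), -1), Function('D')(-7, -20)), Pow(548, -1)) = Mul(Add(Mul(Mul(2, 5), -1), Add(-12, Mul(-3, -7))), Pow(548, -1)) = Mul(Add(Mul(10, -1), Add(-12, 21)), Rational(1, 548)) = Mul(Add(-10, 9), Rational(1, 548)) = Mul(-1, Rational(1, 548)) = Rational(-1, 548)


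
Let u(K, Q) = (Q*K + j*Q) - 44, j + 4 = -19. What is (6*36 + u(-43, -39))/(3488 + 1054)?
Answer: 1373/2271 ≈ 0.60458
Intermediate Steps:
j = -23 (j = -4 - 19 = -23)
u(K, Q) = -44 - 23*Q + K*Q (u(K, Q) = (Q*K - 23*Q) - 44 = (K*Q - 23*Q) - 44 = (-23*Q + K*Q) - 44 = -44 - 23*Q + K*Q)
(6*36 + u(-43, -39))/(3488 + 1054) = (6*36 + (-44 - 23*(-39) - 43*(-39)))/(3488 + 1054) = (216 + (-44 + 897 + 1677))/4542 = (216 + 2530)*(1/4542) = 2746*(1/4542) = 1373/2271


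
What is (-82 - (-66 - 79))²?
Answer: 3969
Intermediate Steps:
(-82 - (-66 - 79))² = (-82 - 1*(-145))² = (-82 + 145)² = 63² = 3969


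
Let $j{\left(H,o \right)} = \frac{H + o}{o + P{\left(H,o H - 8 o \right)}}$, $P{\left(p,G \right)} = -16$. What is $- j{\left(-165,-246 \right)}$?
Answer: $- \frac{411}{262} \approx -1.5687$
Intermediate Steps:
$j{\left(H,o \right)} = \frac{H + o}{-16 + o}$ ($j{\left(H,o \right)} = \frac{H + o}{o - 16} = \frac{H + o}{-16 + o}$)
$- j{\left(-165,-246 \right)} = - \frac{-165 - 246}{-16 - 246} = - \frac{-411}{-262} = - \frac{\left(-1\right) \left(-411\right)}{262} = \left(-1\right) \frac{411}{262} = - \frac{411}{262}$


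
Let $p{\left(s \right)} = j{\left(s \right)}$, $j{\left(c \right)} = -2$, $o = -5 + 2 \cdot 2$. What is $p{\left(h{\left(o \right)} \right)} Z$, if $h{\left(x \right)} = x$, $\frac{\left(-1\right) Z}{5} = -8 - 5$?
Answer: $-130$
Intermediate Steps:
$o = -1$ ($o = -5 + 4 = -1$)
$Z = 65$ ($Z = - 5 \left(-8 - 5\right) = \left(-5\right) \left(-13\right) = 65$)
$p{\left(s \right)} = -2$
$p{\left(h{\left(o \right)} \right)} Z = \left(-2\right) 65 = -130$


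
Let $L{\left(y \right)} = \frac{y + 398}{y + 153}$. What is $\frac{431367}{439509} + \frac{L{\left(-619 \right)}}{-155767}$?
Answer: $\frac{10437240444795}{10634275085266} \approx 0.98147$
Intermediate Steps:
$L{\left(y \right)} = \frac{398 + y}{153 + y}$
$\frac{431367}{439509} + \frac{L{\left(-619 \right)}}{-155767} = \frac{431367}{439509} + \frac{\frac{1}{153 - 619} \left(398 - 619\right)}{-155767} = 431367 \cdot \frac{1}{439509} + \frac{1}{-466} \left(-221\right) \left(- \frac{1}{155767}\right) = \frac{143789}{146503} + \left(- \frac{1}{466}\right) \left(-221\right) \left(- \frac{1}{155767}\right) = \frac{143789}{146503} + \frac{221}{466} \left(- \frac{1}{155767}\right) = \frac{143789}{146503} - \frac{221}{72587422} = \frac{10437240444795}{10634275085266}$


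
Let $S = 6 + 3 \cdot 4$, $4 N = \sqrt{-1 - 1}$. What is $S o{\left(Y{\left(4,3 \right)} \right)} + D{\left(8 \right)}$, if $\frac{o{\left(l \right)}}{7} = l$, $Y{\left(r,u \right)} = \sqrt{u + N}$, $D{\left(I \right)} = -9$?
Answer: $-9 + 63 \sqrt{12 + i \sqrt{2}} \approx 209.62 + 12.838 i$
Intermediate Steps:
$N = \frac{i \sqrt{2}}{4}$ ($N = \frac{\sqrt{-1 - 1}}{4} = \frac{\sqrt{-2}}{4} = \frac{i \sqrt{2}}{4} \approx 0.35355 i$)
$Y{\left(r,u \right)} = \sqrt{u + \frac{i \sqrt{2}}{4}}$
$o{\left(l \right)} = 7 l$
$S = 18$ ($S = 6 + 12 = 18$)
$S o{\left(Y{\left(4,3 \right)} \right)} + D{\left(8 \right)} = 18 \cdot 7 \frac{\sqrt{4 \cdot 3 + i \sqrt{2}}}{2} - 9 = 18 \cdot 7 \frac{\sqrt{12 + i \sqrt{2}}}{2} - 9 = 18 \frac{7 \sqrt{12 + i \sqrt{2}}}{2} - 9 = 63 \sqrt{12 + i \sqrt{2}} - 9 = -9 + 63 \sqrt{12 + i \sqrt{2}}$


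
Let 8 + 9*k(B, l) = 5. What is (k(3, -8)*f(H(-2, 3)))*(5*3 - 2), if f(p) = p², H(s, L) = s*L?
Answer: -156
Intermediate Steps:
k(B, l) = -⅓ (k(B, l) = -8/9 + (⅑)*5 = -8/9 + 5/9 = -⅓)
H(s, L) = L*s
(k(3, -8)*f(H(-2, 3)))*(5*3 - 2) = (-(3*(-2))²/3)*(5*3 - 2) = (-⅓*(-6)²)*(15 - 2) = -⅓*36*13 = -12*13 = -156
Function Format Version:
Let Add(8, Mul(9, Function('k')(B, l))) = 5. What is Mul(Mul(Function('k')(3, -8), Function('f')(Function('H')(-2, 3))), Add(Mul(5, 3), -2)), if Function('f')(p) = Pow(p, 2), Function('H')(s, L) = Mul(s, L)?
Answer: -156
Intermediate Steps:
Function('k')(B, l) = Rational(-1, 3) (Function('k')(B, l) = Add(Rational(-8, 9), Mul(Rational(1, 9), 5)) = Add(Rational(-8, 9), Rational(5, 9)) = Rational(-1, 3))
Function('H')(s, L) = Mul(L, s)
Mul(Mul(Function('k')(3, -8), Function('f')(Function('H')(-2, 3))), Add(Mul(5, 3), -2)) = Mul(Mul(Rational(-1, 3), Pow(Mul(3, -2), 2)), Add(Mul(5, 3), -2)) = Mul(Mul(Rational(-1, 3), Pow(-6, 2)), Add(15, -2)) = Mul(Mul(Rational(-1, 3), 36), 13) = Mul(-12, 13) = -156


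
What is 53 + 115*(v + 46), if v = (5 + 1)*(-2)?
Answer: 3963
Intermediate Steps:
v = -12 (v = 6*(-2) = -12)
53 + 115*(v + 46) = 53 + 115*(-12 + 46) = 53 + 115*34 = 53 + 3910 = 3963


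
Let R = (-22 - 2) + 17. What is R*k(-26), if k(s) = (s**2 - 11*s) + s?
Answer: -6552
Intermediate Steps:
R = -7 (R = -24 + 17 = -7)
k(s) = s**2 - 10*s
R*k(-26) = -(-182)*(-10 - 26) = -(-182)*(-36) = -7*936 = -6552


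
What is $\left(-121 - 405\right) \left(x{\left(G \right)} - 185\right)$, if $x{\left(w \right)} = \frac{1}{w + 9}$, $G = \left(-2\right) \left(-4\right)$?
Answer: $\frac{1653744}{17} \approx 97279.0$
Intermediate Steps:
$G = 8$
$x{\left(w \right)} = \frac{1}{9 + w}$
$\left(-121 - 405\right) \left(x{\left(G \right)} - 185\right) = \left(-121 - 405\right) \left(\frac{1}{9 + 8} - 185\right) = - 526 \left(\frac{1}{17} - 185\right) = \left(-526\right) \left(- \frac{3144}{17}\right) = \frac{1653744}{17}$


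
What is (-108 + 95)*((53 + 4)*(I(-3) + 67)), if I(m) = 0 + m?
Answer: -47424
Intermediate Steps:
I(m) = m
(-108 + 95)*((53 + 4)*(I(-3) + 67)) = (-108 + 95)*((53 + 4)*(-3 + 67)) = -741*64 = -13*3648 = -47424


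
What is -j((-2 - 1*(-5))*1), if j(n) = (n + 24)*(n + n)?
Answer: -162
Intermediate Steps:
j(n) = 2*n*(24 + n) (j(n) = (24 + n)*(2*n) = 2*n*(24 + n))
-j((-2 - 1*(-5))*1) = -2*(-2 - 1*(-5))*1*(24 + (-2 - 1*(-5))*1) = -2*(-2 + 5)*1*(24 + (-2 + 5)*1) = -2*3*1*(24 + 3*1) = -2*3*(24 + 3) = -2*3*27 = -1*162 = -162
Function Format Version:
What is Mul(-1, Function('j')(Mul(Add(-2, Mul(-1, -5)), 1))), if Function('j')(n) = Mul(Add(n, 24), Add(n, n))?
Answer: -162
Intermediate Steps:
Function('j')(n) = Mul(2, n, Add(24, n)) (Function('j')(n) = Mul(Add(24, n), Mul(2, n)) = Mul(2, n, Add(24, n)))
Mul(-1, Function('j')(Mul(Add(-2, Mul(-1, -5)), 1))) = Mul(-1, Mul(2, Mul(Add(-2, Mul(-1, -5)), 1), Add(24, Mul(Add(-2, Mul(-1, -5)), 1)))) = Mul(-1, Mul(2, Mul(Add(-2, 5), 1), Add(24, Mul(Add(-2, 5), 1)))) = Mul(-1, Mul(2, Mul(3, 1), Add(24, Mul(3, 1)))) = Mul(-1, Mul(2, 3, Add(24, 3))) = Mul(-1, Mul(2, 3, 27)) = Mul(-1, 162) = -162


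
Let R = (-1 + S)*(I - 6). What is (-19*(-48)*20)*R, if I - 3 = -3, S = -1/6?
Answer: 127680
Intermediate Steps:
S = -⅙ (S = -1*⅙ = -⅙ ≈ -0.16667)
I = 0 (I = 3 - 3 = 0)
R = 7 (R = (-1 - ⅙)*(0 - 6) = -7/6*(-6) = 7)
(-19*(-48)*20)*R = (-19*(-48)*20)*7 = (912*20)*7 = 18240*7 = 127680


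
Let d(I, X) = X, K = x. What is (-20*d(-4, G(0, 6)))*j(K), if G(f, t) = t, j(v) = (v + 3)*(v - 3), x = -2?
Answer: 600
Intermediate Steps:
K = -2
j(v) = (-3 + v)*(3 + v) (j(v) = (3 + v)*(-3 + v) = (-3 + v)*(3 + v))
(-20*d(-4, G(0, 6)))*j(K) = (-20*6)*(-9 + (-2)**2) = -120*(-9 + 4) = -120*(-5) = 600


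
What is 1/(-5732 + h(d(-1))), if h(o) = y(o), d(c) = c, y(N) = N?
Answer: -1/5733 ≈ -0.00017443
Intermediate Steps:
h(o) = o
1/(-5732 + h(d(-1))) = 1/(-5732 - 1) = 1/(-5733) = -1/5733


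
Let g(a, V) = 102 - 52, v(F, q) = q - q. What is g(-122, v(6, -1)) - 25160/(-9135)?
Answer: 96382/1827 ≈ 52.754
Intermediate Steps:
v(F, q) = 0
g(a, V) = 50
g(-122, v(6, -1)) - 25160/(-9135) = 50 - 25160/(-9135) = 50 - 25160*(-1/9135) = 50 + 5032/1827 = 96382/1827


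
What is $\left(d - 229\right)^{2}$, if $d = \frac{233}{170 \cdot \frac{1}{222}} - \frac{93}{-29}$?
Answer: $\frac{37421741809}{6076225} \approx 6158.7$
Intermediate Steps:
$d = \frac{757932}{2465}$ ($d = \frac{233}{170 \cdot \frac{1}{222}} - - \frac{93}{29} = \frac{233}{\frac{85}{111}} + \frac{93}{29} = 233 \cdot \frac{111}{85} + \frac{93}{29} = \frac{25863}{85} + \frac{93}{29} = \frac{757932}{2465} \approx 307.48$)
$\left(d - 229\right)^{2} = \left(\frac{757932}{2465} - 229\right)^{2} = \left(\frac{193447}{2465}\right)^{2} = \frac{37421741809}{6076225}$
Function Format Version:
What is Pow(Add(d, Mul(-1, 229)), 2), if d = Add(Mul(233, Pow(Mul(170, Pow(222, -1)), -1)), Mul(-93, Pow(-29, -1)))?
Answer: Rational(37421741809, 6076225) ≈ 6158.7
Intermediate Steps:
d = Rational(757932, 2465) (d = Add(Mul(233, Pow(Mul(170, Rational(1, 222)), -1)), Mul(-93, Rational(-1, 29))) = Add(Mul(233, Pow(Rational(85, 111), -1)), Rational(93, 29)) = Add(Mul(233, Rational(111, 85)), Rational(93, 29)) = Add(Rational(25863, 85), Rational(93, 29)) = Rational(757932, 2465) ≈ 307.48)
Pow(Add(d, Mul(-1, 229)), 2) = Pow(Add(Rational(757932, 2465), Mul(-1, 229)), 2) = Pow(Add(Rational(757932, 2465), -229), 2) = Pow(Rational(193447, 2465), 2) = Rational(37421741809, 6076225)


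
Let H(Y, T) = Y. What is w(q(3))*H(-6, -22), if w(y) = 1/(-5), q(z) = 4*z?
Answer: 6/5 ≈ 1.2000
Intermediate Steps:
w(y) = -1/5
w(q(3))*H(-6, -22) = -1/5*(-6) = 6/5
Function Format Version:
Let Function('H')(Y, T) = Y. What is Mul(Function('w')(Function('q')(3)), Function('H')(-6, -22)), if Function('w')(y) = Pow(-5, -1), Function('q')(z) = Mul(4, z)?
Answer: Rational(6, 5) ≈ 1.2000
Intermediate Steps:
Function('w')(y) = Rational(-1, 5)
Mul(Function('w')(Function('q')(3)), Function('H')(-6, -22)) = Mul(Rational(-1, 5), -6) = Rational(6, 5)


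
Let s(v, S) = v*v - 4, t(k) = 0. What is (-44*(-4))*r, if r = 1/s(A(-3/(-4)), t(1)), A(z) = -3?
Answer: 176/5 ≈ 35.200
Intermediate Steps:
s(v, S) = -4 + v**2 (s(v, S) = v**2 - 4 = -4 + v**2)
r = 1/5 (r = 1/(-4 + (-3)**2) = 1/(-4 + 9) = 1/5 ≈ 0.20000)
(-44*(-4))*r = -44*(-4)*(1/5) = 176*(1/5) = 176/5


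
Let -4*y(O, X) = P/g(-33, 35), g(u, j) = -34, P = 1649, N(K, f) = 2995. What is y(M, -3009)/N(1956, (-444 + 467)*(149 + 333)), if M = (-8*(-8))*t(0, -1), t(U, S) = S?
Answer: 97/23960 ≈ 0.0040484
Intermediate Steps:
M = -64 (M = -8*(-8)*(-1) = 64*(-1) = -64)
y(O, X) = 97/8 (y(O, X) = -1649/(4*(-34)) = -1649*(-1)/(4*34) = -¼*(-97/2) = 97/8)
y(M, -3009)/N(1956, (-444 + 467)*(149 + 333)) = (97/8)/2995 = (97/8)*(1/2995) = 97/23960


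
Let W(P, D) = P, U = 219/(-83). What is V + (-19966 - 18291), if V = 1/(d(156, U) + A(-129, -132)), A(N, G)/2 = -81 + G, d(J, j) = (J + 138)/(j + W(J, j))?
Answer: -68839037931/1799384 ≈ -38257.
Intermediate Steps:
U = -219/83 (U = 219*(-1/83) = -219/83 ≈ -2.6386)
d(J, j) = (138 + J)/(J + j) (d(J, j) = (J + 138)/(j + J) = (138 + J)/(J + j))
A(N, G) = -162 + 2*G (A(N, G) = 2*(-81 + G) = -162 + 2*G)
V = -4243/1799384 (V = 1/((138 + 156)/(156 - 219/83) + (-162 + 2*(-132))) = 1/(294/(12729/83) + (-162 - 264)) = 1/((83/12729)*294 - 426) = 1/(8134/4243 - 426) = 1/(-1799384/4243) = -4243/1799384 ≈ -0.0023580)
V + (-19966 - 18291) = -4243/1799384 + (-19966 - 18291) = -4243/1799384 - 38257 = -68839037931/1799384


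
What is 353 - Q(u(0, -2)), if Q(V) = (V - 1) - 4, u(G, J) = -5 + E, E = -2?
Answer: 365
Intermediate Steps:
u(G, J) = -7 (u(G, J) = -5 - 2 = -7)
Q(V) = -5 + V (Q(V) = (-1 + V) - 4 = -5 + V)
353 - Q(u(0, -2)) = 353 - (-5 - 7) = 353 - 1*(-12) = 353 + 12 = 365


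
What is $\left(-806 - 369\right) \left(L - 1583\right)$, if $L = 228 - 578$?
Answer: $2271275$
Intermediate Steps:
$L = -350$ ($L = 228 - 578 = -350$)
$\left(-806 - 369\right) \left(L - 1583\right) = \left(-806 - 369\right) \left(-350 - 1583\right) = \left(-1175\right) \left(-1933\right) = 2271275$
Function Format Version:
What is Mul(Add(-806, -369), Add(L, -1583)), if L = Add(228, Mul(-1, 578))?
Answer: 2271275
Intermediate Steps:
L = -350 (L = Add(228, -578) = -350)
Mul(Add(-806, -369), Add(L, -1583)) = Mul(Add(-806, -369), Add(-350, -1583)) = Mul(-1175, -1933) = 2271275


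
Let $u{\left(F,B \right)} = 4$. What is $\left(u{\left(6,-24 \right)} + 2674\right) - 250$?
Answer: $2428$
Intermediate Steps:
$\left(u{\left(6,-24 \right)} + 2674\right) - 250 = \left(4 + 2674\right) - 250 = 2678 - 250 = 2428$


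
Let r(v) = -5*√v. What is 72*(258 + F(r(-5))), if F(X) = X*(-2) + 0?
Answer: 18576 + 720*I*√5 ≈ 18576.0 + 1610.0*I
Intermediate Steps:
F(X) = -2*X (F(X) = -2*X + 0 = -2*X)
72*(258 + F(r(-5))) = 72*(258 - (-10)*√(-5)) = 72*(258 - (-10)*I*√5) = 72*(258 + 10*I*√5) = 18576 + 720*I*√5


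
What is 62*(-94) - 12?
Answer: -5840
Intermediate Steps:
62*(-94) - 12 = -5828 - 12 = -5840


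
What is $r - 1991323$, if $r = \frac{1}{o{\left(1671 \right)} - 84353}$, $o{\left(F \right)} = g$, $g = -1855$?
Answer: $- \frac{171667973185}{86208} \approx -1.9913 \cdot 10^{6}$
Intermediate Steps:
$o{\left(F \right)} = -1855$
$r = - \frac{1}{86208}$ ($r = \frac{1}{-1855 - 84353} = \frac{1}{-86208} = - \frac{1}{86208} \approx -1.16 \cdot 10^{-5}$)
$r - 1991323 = - \frac{1}{86208} - 1991323 = - \frac{171667973185}{86208}$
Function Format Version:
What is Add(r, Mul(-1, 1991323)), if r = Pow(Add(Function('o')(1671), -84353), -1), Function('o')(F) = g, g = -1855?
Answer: Rational(-171667973185, 86208) ≈ -1.9913e+6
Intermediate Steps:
Function('o')(F) = -1855
r = Rational(-1, 86208) (r = Pow(Add(-1855, -84353), -1) = Pow(-86208, -1) = Rational(-1, 86208) ≈ -1.1600e-5)
Add(r, Mul(-1, 1991323)) = Add(Rational(-1, 86208), Mul(-1, 1991323)) = Add(Rational(-1, 86208), -1991323) = Rational(-171667973185, 86208)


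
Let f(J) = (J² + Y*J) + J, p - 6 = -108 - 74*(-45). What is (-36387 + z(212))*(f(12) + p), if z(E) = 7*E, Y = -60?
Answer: -92981592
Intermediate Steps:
p = 3228 (p = 6 + (-108 - 74*(-45)) = 6 + (-108 + 3330) = 6 + 3222 = 3228)
f(J) = J² - 59*J (f(J) = (J² - 60*J) + J = J² - 59*J)
(-36387 + z(212))*(f(12) + p) = (-36387 + 7*212)*(12*(-59 + 12) + 3228) = (-36387 + 1484)*(12*(-47) + 3228) = -34903*(-564 + 3228) = -34903*2664 = -92981592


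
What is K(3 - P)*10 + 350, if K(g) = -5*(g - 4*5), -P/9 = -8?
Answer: 4800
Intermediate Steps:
P = 72 (P = -9*(-8) = 72)
K(g) = 100 - 5*g (K(g) = -5*(g - 20) = -5*(-20 + g) = 100 - 5*g)
K(3 - P)*10 + 350 = (100 - 5*(3 - 1*72))*10 + 350 = (100 - 5*(3 - 72))*10 + 350 = (100 - 5*(-69))*10 + 350 = (100 + 345)*10 + 350 = 445*10 + 350 = 4450 + 350 = 4800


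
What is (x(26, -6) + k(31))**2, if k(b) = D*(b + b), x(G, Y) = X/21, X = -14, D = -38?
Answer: 49984900/9 ≈ 5.5539e+6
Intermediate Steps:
x(G, Y) = -2/3 (x(G, Y) = -14/21 = -14*1/21 = -2/3)
k(b) = -76*b (k(b) = -38*(b + b) = -76*b)
(x(26, -6) + k(31))**2 = (-2/3 - 76*31)**2 = (-2/3 - 2356)**2 = (-7070/3)**2 = 49984900/9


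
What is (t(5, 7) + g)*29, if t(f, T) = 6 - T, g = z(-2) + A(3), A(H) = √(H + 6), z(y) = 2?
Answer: 116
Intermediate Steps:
A(H) = √(6 + H)
g = 5 (g = 2 + √(6 + 3) = 2 + √9 = 2 + 3 = 5)
(t(5, 7) + g)*29 = ((6 - 1*7) + 5)*29 = ((6 - 7) + 5)*29 = (-1 + 5)*29 = 4*29 = 116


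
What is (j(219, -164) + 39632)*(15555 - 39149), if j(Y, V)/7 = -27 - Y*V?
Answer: -6862432870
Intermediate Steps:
j(Y, V) = -189 - 7*V*Y (j(Y, V) = 7*(-27 - Y*V) = 7*(-27 - V*Y) = -189 - 7*V*Y)
(j(219, -164) + 39632)*(15555 - 39149) = ((-189 - 7*(-164)*219) + 39632)*(15555 - 39149) = ((-189 + 251412) + 39632)*(-23594) = (251223 + 39632)*(-23594) = 290855*(-23594) = -6862432870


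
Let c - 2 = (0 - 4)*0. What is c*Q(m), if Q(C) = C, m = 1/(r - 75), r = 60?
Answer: -2/15 ≈ -0.13333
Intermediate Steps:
c = 2 (c = 2 + (0 - 4)*0 = 2 - 4*0 = 2 + 0 = 2)
m = -1/15 (m = 1/(60 - 75) = 1/(-15) = -1/15 ≈ -0.066667)
c*Q(m) = 2*(-1/15) = -2/15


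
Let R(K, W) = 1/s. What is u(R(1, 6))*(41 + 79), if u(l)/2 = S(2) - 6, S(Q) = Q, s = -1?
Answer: -960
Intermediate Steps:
R(K, W) = -1 (R(K, W) = 1/(-1) = -1)
u(l) = -8 (u(l) = 2*(2 - 6) = 2*(-4) = -8)
u(R(1, 6))*(41 + 79) = -8*(41 + 79) = -8*120 = -960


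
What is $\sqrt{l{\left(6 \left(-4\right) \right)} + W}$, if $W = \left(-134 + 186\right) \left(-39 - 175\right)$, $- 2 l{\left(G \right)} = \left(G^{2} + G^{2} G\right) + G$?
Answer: $2 i \sqrt{1123} \approx 67.022 i$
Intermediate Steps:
$l{\left(G \right)} = - \frac{G}{2} - \frac{G^{2}}{2} - \frac{G^{3}}{2}$ ($l{\left(G \right)} = - \frac{\left(G^{2} + G^{2} G\right) + G}{2} = - \frac{\left(G^{2} + G^{3}\right) + G}{2} = - \frac{G + G^{2} + G^{3}}{2} = - \frac{G}{2} - \frac{G^{2}}{2} - \frac{G^{3}}{2}$)
$W = -11128$ ($W = 52 \left(-214\right) = -11128$)
$\sqrt{l{\left(6 \left(-4\right) \right)} + W} = \sqrt{- \frac{6 \left(-4\right) \left(1 + 6 \left(-4\right) + \left(6 \left(-4\right)\right)^{2}\right)}{2} - 11128} = \sqrt{\left(- \frac{1}{2}\right) \left(-24\right) \left(1 - 24 + \left(-24\right)^{2}\right) - 11128} = \sqrt{\left(- \frac{1}{2}\right) \left(-24\right) \left(1 - 24 + 576\right) - 11128} = \sqrt{\left(- \frac{1}{2}\right) \left(-24\right) 553 - 11128} = \sqrt{6636 - 11128} = \sqrt{-4492} = 2 i \sqrt{1123}$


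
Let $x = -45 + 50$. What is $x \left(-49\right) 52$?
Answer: $-12740$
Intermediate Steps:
$x = 5$
$x \left(-49\right) 52 = 5 \left(-49\right) 52 = \left(-245\right) 52 = -12740$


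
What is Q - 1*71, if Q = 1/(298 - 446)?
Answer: -10509/148 ≈ -71.007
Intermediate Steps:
Q = -1/148 (Q = 1/(-148) = -1/148 ≈ -0.0067568)
Q - 1*71 = -1/148 - 1*71 = -1/148 - 71 = -10509/148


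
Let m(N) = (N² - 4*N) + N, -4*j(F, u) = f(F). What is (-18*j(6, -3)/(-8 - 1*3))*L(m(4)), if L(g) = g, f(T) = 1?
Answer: -18/11 ≈ -1.6364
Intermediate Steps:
j(F, u) = -¼ (j(F, u) = -¼*1 = -¼)
m(N) = N² - 3*N
(-18*j(6, -3)/(-8 - 1*3))*L(m(4)) = (-(-9)/(2*(-8 - 1*3)))*(4*(-3 + 4)) = (-(-9)/(2*(-8 - 3)))*(4*1) = -(-9)/(2*(-11))*4 = -(-9)*(-1)/(2*11)*4 = -18*1/44*4 = -9/22*4 = -18/11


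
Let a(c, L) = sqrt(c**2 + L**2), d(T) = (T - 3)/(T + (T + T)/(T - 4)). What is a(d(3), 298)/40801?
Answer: 298/40801 ≈ 0.0073037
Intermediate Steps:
d(T) = (-3 + T)/(T + 2*T/(-4 + T)) (d(T) = (-3 + T)/(T + (2*T)/(-4 + T)) = (-3 + T)/(T + 2*T/(-4 + T)))
a(c, L) = sqrt(L**2 + c**2)
a(d(3), 298)/40801 = sqrt(298**2 + ((12 + 3**2 - 7*3)/(3*(-2 + 3)))**2)/40801 = sqrt(88804 + ((1/3)*(12 + 9 - 21)/1)**2)*(1/40801) = sqrt(88804 + ((1/3)*1*0)**2)*(1/40801) = sqrt(88804 + 0**2)*(1/40801) = sqrt(88804 + 0)*(1/40801) = sqrt(88804)*(1/40801) = 298*(1/40801) = 298/40801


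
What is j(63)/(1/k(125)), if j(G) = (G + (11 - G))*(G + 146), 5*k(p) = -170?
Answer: -78166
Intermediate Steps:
k(p) = -34 (k(p) = (⅕)*(-170) = -34)
j(G) = 1606 + 11*G (j(G) = 11*(146 + G) = 1606 + 11*G)
j(63)/(1/k(125)) = (1606 + 11*63)/(1/(-34)) = (1606 + 693)/(-1/34) = 2299*(-34) = -78166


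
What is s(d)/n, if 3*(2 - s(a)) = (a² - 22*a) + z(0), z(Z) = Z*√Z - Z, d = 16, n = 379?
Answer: 34/379 ≈ 0.089710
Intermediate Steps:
z(Z) = Z^(3/2) - Z
s(a) = 2 - a²/3 + 22*a/3 (s(a) = 2 - ((a² - 22*a) + (0^(3/2) - 1*0))/3 = 2 - ((a² - 22*a) + (0 + 0))/3 = 2 - ((a² - 22*a) + 0)/3 = 2 - (a² - 22*a)/3 = 2 + (-a²/3 + 22*a/3) = 2 - a²/3 + 22*a/3)
s(d)/n = (2 - ⅓*16² + (22/3)*16)/379 = (2 - ⅓*256 + 352/3)*(1/379) = (2 - 256/3 + 352/3)*(1/379) = 34*(1/379) = 34/379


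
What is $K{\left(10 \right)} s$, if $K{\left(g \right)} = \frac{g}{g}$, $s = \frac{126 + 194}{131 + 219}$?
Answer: $\frac{32}{35} \approx 0.91429$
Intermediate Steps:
$s = \frac{32}{35}$ ($s = \frac{320}{350} = 320 \cdot \frac{1}{350} = \frac{32}{35} \approx 0.91429$)
$K{\left(g \right)} = 1$
$K{\left(10 \right)} s = 1 \cdot \frac{32}{35} = \frac{32}{35}$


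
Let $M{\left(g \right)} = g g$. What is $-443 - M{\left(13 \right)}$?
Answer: $-612$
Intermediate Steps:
$M{\left(g \right)} = g^{2}$
$-443 - M{\left(13 \right)} = -443 - 13^{2} = -443 - 169 = -612$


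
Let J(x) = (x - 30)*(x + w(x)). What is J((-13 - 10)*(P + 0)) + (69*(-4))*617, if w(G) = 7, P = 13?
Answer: -74224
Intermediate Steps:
J(x) = (-30 + x)*(7 + x) (J(x) = (x - 30)*(x + 7) = (-30 + x)*(7 + x))
J((-13 - 10)*(P + 0)) + (69*(-4))*617 = (-210 + ((-13 - 10)*(13 + 0))**2 - 23*(-13 - 10)*(13 + 0)) + (69*(-4))*617 = (-210 + (-23*13)**2 - (-529)*13) - 276*617 = (-210 + (-299)**2 - 23*(-299)) - 170292 = (-210 + 89401 + 6877) - 170292 = 96068 - 170292 = -74224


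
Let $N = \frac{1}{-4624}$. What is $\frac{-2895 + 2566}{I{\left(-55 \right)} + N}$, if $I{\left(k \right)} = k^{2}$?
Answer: $- \frac{1521296}{13987599} \approx -0.10876$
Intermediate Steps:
$N = - \frac{1}{4624} \approx -0.00021626$
$\frac{-2895 + 2566}{I{\left(-55 \right)} + N} = \frac{-2895 + 2566}{\left(-55\right)^{2} - \frac{1}{4624}} = - \frac{329}{3025 - \frac{1}{4624}} = - \frac{329}{\frac{13987599}{4624}} = \left(-329\right) \frac{4624}{13987599} = - \frac{1521296}{13987599}$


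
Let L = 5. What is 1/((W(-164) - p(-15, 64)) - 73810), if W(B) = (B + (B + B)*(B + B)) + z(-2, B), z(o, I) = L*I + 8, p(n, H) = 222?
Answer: 1/32576 ≈ 3.0697e-5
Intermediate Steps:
z(o, I) = 8 + 5*I (z(o, I) = 5*I + 8 = 8 + 5*I)
W(B) = 8 + 4*B² + 6*B (W(B) = (B + (B + B)*(B + B)) + (8 + 5*B) = (B + (2*B)*(2*B)) + (8 + 5*B) = (B + 4*B²) + (8 + 5*B) = 8 + 4*B² + 6*B)
1/((W(-164) - p(-15, 64)) - 73810) = 1/(((8 + 4*(-164)² + 6*(-164)) - 1*222) - 73810) = 1/(((8 + 4*26896 - 984) - 222) - 73810) = 1/(((8 + 107584 - 984) - 222) - 73810) = 1/((106608 - 222) - 73810) = 1/(106386 - 73810) = 1/32576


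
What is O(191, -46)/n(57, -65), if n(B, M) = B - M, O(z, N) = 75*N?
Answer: -1725/61 ≈ -28.279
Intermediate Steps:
O(191, -46)/n(57, -65) = (75*(-46))/(57 - 1*(-65)) = -3450/(57 + 65) = -3450/122 = -3450*1/122 = -1725/61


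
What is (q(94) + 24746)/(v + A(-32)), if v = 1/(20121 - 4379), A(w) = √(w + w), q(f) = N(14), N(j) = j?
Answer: 389771920/15859876097 - 49086316517120*I/15859876097 ≈ 0.024576 - 3095.0*I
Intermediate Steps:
q(f) = 14
A(w) = √2*√w (A(w) = √(2*w) = √2*√w)
v = 1/15742 ≈ 6.3524e-5
(q(94) + 24746)/(v + A(-32)) = (14 + 24746)/(1/15742 + √2*√(-32)) = 24760/(1/15742 + √2*(4*I*√2)) = 24760/(1/15742 + 8*I) = 24760*(247810564*(1/15742 - 8*I)/15859876097) = 6135789564640*(1/15742 - 8*I)/15859876097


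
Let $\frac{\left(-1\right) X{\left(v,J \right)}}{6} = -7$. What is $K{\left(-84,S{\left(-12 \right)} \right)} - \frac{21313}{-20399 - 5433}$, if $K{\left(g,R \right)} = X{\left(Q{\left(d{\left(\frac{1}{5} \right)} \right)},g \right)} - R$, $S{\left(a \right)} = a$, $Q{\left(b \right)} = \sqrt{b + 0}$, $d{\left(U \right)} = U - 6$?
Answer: $\frac{1416241}{25832} \approx 54.825$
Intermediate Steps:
$d{\left(U \right)} = -6 + U$ ($d{\left(U \right)} = U - 6 = -6 + U$)
$Q{\left(b \right)} = \sqrt{b}$
$X{\left(v,J \right)} = 42$ ($X{\left(v,J \right)} = \left(-6\right) \left(-7\right) = 42$)
$K{\left(g,R \right)} = 42 - R$
$K{\left(-84,S{\left(-12 \right)} \right)} - \frac{21313}{-20399 - 5433} = \left(42 - -12\right) - \frac{21313}{-20399 - 5433} = \left(42 + 12\right) - \frac{21313}{-25832} = 54 - - \frac{21313}{25832} = 54 + \frac{21313}{25832} = \frac{1416241}{25832}$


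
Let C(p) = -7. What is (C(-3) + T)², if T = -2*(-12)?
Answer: 289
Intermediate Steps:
T = 24
(C(-3) + T)² = (-7 + 24)² = 17² = 289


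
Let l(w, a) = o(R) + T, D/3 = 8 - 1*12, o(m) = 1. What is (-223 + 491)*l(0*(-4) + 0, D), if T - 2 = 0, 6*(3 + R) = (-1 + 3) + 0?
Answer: 804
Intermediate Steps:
R = -8/3 (R = -3 + ((-1 + 3) + 0)/6 = -3 + (2 + 0)/6 = -3 + (1/6)*2 = -3 + 1/3 = -8/3 ≈ -2.6667)
T = 2 (T = 2 + 0 = 2)
D = -12 (D = 3*(8 - 1*12) = 3*(8 - 12) = 3*(-4) = -12)
l(w, a) = 3 (l(w, a) = 1 + 2 = 3)
(-223 + 491)*l(0*(-4) + 0, D) = (-223 + 491)*3 = 268*3 = 804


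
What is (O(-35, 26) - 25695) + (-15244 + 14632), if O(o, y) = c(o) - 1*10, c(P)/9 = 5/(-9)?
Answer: -26322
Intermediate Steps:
c(P) = -5 (c(P) = 9*(5/(-9)) = 9*(5*(-1/9)) = 9*(-5/9) = -5)
O(o, y) = -15 (O(o, y) = -5 - 1*10 = -5 - 10 = -15)
(O(-35, 26) - 25695) + (-15244 + 14632) = (-15 - 25695) + (-15244 + 14632) = -25710 - 612 = -26322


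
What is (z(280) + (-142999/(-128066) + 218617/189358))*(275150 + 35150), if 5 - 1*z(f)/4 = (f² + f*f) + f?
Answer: -1181965436918645017700/6062580407 ≈ -1.9496e+11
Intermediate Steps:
z(f) = 20 - 8*f² - 4*f (z(f) = 20 - 4*((f² + f*f) + f) = 20 - 4*((f² + f²) + f) = 20 - 4*(2*f² + f) = 20 - 4*(f + 2*f²) = 20 + (-8*f² - 4*f) = 20 - 8*f² - 4*f)
(z(280) + (-142999/(-128066) + 218617/189358))*(275150 + 35150) = ((20 - 8*280² - 4*280) + (-142999/(-128066) + 218617/189358))*(275150 + 35150) = ((20 - 8*78400 - 1120) + (-142999*(-1/128066) + 218617*(1/189358)))*310300 = ((20 - 627200 - 1120) + (142999/128066 + 218617/189358))*310300 = (-628300 + 13768852341/6062580407)*310300 = -3809105500865759/6062580407*310300 = -1181965436918645017700/6062580407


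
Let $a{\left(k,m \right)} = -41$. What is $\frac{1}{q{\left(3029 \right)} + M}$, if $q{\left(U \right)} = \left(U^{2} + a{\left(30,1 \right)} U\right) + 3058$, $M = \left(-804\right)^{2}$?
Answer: $\frac{1}{9700126} \approx 1.0309 \cdot 10^{-7}$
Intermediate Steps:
$M = 646416$
$q{\left(U \right)} = 3058 + U^{2} - 41 U$ ($q{\left(U \right)} = \left(U^{2} - 41 U\right) + 3058 = 3058 + U^{2} - 41 U$)
$\frac{1}{q{\left(3029 \right)} + M} = \frac{1}{\left(3058 + 3029^{2} - 124189\right) + 646416} = \frac{1}{\left(3058 + 9174841 - 124189\right) + 646416} = \frac{1}{9053710 + 646416} = \frac{1}{9700126}$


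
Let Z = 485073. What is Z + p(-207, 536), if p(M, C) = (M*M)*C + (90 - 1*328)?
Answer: 23451899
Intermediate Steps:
p(M, C) = -238 + C*M**2 (p(M, C) = M**2*C + (90 - 328) = C*M**2 - 238 = -238 + C*M**2)
Z + p(-207, 536) = 485073 + (-238 + 536*(-207)**2) = 485073 + (-238 + 536*42849) = 485073 + (-238 + 22967064) = 485073 + 22966826 = 23451899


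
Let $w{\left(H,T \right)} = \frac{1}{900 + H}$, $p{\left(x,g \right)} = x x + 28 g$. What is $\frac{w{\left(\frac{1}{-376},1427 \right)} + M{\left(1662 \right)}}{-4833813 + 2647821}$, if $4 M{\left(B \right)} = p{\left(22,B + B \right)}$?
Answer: $- \frac{879423843}{82193056312} \approx -0.010699$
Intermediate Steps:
$p{\left(x,g \right)} = x^{2} + 28 g$
$M{\left(B \right)} = 121 + 14 B$ ($M{\left(B \right)} = \frac{22^{2} + 28 \left(B + B\right)}{4} = \frac{484 + 28 \cdot 2 B}{4} = \frac{484 + 56 B}{4} = 121 + 14 B$)
$\frac{w{\left(\frac{1}{-376},1427 \right)} + M{\left(1662 \right)}}{-4833813 + 2647821} = \frac{\frac{1}{900 + \frac{1}{-376}} + \left(121 + 14 \cdot 1662\right)}{-4833813 + 2647821} = \frac{\frac{1}{900 - \frac{1}{376}} + \left(121 + 23268\right)}{-2185992} = \left(\frac{1}{\frac{338399}{376}} + 23389\right) \left(- \frac{1}{2185992}\right) = \left(\frac{376}{338399} + 23389\right) \left(- \frac{1}{2185992}\right) = \frac{7914814587}{338399} \left(- \frac{1}{2185992}\right) = - \frac{879423843}{82193056312}$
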